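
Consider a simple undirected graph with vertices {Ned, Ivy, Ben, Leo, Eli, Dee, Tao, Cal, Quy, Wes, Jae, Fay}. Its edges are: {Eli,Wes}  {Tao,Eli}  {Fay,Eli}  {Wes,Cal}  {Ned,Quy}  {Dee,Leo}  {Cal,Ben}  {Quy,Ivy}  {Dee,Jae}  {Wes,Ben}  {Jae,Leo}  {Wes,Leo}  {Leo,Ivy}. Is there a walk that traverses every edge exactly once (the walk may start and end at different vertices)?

Degrees: Ned:1, Ivy:2, Ben:2, Leo:4, Eli:3, Dee:2, Tao:1, Cal:2, Quy:2, Wes:4, Jae:2, Fay:1
Odd-degree vertices: Ned, Eli, Tao, Fay (4 total).
With 4 odd-degree vertices (more than two), no single trail can use every edge.

No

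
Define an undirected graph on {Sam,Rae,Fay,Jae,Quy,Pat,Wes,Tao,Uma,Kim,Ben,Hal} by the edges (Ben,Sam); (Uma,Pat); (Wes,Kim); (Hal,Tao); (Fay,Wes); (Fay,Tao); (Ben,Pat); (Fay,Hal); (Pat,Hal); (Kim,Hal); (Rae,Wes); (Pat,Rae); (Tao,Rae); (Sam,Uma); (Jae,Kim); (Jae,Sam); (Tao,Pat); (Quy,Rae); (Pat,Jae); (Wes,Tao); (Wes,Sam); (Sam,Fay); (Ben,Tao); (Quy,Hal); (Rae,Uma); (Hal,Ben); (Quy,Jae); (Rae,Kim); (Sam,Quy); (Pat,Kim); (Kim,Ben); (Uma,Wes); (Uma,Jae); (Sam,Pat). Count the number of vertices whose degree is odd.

4

Degrees: Sam:7, Rae:6, Fay:4, Jae:5, Quy:4, Pat:8, Wes:6, Tao:6, Uma:5, Kim:6, Ben:5, Hal:6
Odd-degree vertices: Sam, Jae, Uma, Ben.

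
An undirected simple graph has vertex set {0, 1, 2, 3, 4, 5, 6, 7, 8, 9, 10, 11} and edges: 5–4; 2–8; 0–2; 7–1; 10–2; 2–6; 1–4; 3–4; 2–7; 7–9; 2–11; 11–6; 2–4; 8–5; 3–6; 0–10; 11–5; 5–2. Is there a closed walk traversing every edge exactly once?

No

Degrees: 0:2, 1:2, 2:8, 3:2, 4:4, 5:4, 6:3, 7:3, 8:2, 9:1, 10:2, 11:3
6, 7, 9, 11 have odd degree; an Eulerian circuit needs every degree to be even, so none exists.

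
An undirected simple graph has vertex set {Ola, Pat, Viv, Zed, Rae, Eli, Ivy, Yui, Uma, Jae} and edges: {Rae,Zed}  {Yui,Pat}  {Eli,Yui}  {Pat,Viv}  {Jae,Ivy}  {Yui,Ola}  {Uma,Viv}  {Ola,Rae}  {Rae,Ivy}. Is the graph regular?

Degrees: Ola:2, Pat:2, Viv:2, Zed:1, Rae:3, Eli:1, Ivy:2, Yui:3, Uma:1, Jae:1
Vertex Zed has degree 1 while Rae has degree 3, so the graph is not regular.

No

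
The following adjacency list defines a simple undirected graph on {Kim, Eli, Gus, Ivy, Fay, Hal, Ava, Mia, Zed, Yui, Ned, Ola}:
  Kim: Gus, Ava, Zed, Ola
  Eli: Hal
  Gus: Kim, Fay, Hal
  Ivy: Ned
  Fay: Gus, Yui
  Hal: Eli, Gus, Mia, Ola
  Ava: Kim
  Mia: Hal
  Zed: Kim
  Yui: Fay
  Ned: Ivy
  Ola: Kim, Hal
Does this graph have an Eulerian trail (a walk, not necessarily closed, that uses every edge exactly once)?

Degrees: Kim:4, Eli:1, Gus:3, Ivy:1, Fay:2, Hal:4, Ava:1, Mia:1, Zed:1, Yui:1, Ned:1, Ola:2
Odd-degree vertices: Eli, Gus, Ivy, Ava, Mia, Zed, Yui, Ned (8 total).
An Eulerian trail requires 0 or 2 odd-degree vertices; here there are 8.

No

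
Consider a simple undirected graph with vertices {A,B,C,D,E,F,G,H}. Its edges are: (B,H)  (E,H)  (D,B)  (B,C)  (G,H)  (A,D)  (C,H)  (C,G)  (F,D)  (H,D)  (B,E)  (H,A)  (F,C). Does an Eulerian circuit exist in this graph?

Degrees: A:2, B:4, C:4, D:4, E:2, F:2, G:2, H:6
All degrees are even and the non-isolated vertices are connected — an Eulerian circuit exists.

Yes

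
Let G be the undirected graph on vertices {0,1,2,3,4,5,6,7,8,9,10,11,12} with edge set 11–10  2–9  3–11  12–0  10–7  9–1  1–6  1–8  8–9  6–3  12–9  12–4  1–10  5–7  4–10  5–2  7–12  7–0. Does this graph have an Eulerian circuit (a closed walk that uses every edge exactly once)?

Degrees: 0:2, 1:4, 2:2, 3:2, 4:2, 5:2, 6:2, 7:4, 8:2, 9:4, 10:4, 11:2, 12:4
All degrees are even and the non-isolated vertices are connected — an Eulerian circuit exists.

Yes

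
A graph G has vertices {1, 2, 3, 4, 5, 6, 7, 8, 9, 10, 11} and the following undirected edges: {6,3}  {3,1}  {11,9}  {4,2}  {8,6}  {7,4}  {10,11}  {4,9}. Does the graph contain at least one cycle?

No

The graph has 11 vertices, 8 edges, and 3 connected components.
Since 8 = 11 - 3, the graph is a forest and contains no cycle.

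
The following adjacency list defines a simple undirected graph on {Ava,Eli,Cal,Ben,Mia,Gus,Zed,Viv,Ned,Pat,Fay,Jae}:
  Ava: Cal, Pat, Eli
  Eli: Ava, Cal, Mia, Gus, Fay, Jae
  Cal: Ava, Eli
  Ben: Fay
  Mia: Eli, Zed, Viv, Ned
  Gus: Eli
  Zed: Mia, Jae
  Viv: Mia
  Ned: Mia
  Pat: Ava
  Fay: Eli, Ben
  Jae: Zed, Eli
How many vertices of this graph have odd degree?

Degrees: Ava:3, Eli:6, Cal:2, Ben:1, Mia:4, Gus:1, Zed:2, Viv:1, Ned:1, Pat:1, Fay:2, Jae:2
Odd-degree vertices: Ava, Ben, Gus, Viv, Ned, Pat.

6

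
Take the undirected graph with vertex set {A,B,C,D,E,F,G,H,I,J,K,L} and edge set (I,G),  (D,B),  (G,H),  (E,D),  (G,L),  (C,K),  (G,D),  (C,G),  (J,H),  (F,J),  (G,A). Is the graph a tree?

Yes

|V| = 12, |E| = 11.
It is connected with exactly 11 edges, hence acyclic — it is a tree.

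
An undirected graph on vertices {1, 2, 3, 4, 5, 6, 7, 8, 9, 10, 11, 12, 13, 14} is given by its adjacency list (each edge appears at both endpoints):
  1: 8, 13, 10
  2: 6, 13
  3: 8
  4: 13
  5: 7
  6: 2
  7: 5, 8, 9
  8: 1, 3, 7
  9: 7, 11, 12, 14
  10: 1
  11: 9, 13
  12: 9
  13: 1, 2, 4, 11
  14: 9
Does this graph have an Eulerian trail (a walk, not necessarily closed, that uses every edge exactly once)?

Degrees: 1:3, 2:2, 3:1, 4:1, 5:1, 6:1, 7:3, 8:3, 9:4, 10:1, 11:2, 12:1, 13:4, 14:1
Odd-degree vertices: 1, 3, 4, 5, 6, 7, 8, 10, 12, 14 (10 total).
With 10 odd-degree vertices (more than two), no single trail can use every edge.

No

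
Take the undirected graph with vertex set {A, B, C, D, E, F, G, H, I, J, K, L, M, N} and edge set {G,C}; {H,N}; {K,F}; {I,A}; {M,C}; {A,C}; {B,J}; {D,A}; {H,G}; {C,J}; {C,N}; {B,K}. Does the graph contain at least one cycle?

Yes

|V| = 14, |E| = 12, number of components = 3.
One cycle is C-G-H-N-C.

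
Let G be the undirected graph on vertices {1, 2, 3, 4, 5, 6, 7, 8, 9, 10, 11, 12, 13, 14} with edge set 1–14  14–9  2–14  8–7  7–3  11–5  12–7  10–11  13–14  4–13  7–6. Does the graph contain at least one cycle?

No

|V| = 14, |E| = 11, number of components = 3.
A forest on 14 vertices with 3 components has exactly 11 edges, which matches — so no cycle.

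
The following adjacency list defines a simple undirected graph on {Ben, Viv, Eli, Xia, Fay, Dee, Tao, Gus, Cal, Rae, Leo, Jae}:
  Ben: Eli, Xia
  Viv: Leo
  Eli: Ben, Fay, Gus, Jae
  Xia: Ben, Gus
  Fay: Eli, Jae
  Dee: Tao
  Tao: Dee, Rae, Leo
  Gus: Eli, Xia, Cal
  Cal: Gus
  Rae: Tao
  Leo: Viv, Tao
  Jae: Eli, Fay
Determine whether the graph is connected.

Component: {Viv, Dee, Tao, Rae, Leo}
Component: {Ben, Eli, Xia, Fay, Gus, Cal, Jae}
No edge joins these 2 groups, so the graph is disconnected.

No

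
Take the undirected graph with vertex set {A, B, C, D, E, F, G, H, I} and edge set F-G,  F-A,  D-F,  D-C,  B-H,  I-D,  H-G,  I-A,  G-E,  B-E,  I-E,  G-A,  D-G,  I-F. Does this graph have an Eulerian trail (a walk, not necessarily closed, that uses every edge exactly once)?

No

Degrees: A:3, B:2, C:1, D:4, E:3, F:4, G:5, H:2, I:4
Odd-degree vertices: A, C, E, G (4 total).
With 4 odd-degree vertices (more than two), no single trail can use every edge.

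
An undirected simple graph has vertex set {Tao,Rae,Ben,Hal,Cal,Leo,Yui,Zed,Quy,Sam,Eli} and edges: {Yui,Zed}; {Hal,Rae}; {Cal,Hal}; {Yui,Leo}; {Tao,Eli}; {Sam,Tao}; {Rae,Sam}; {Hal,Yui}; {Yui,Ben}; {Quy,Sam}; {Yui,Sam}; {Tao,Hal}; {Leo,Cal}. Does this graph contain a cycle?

Yes

The graph has 11 vertices, 13 edges, and 1 connected component.
One cycle is Tao-Sam-Rae-Hal-Tao.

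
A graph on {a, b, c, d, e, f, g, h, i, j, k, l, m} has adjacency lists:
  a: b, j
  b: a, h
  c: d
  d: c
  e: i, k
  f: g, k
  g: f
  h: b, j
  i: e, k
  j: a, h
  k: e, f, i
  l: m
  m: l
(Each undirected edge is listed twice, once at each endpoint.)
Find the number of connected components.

4

Component: {c, d}
Component: {l, m}
Component: {a, b, h, j}
Component: {e, f, g, i, k}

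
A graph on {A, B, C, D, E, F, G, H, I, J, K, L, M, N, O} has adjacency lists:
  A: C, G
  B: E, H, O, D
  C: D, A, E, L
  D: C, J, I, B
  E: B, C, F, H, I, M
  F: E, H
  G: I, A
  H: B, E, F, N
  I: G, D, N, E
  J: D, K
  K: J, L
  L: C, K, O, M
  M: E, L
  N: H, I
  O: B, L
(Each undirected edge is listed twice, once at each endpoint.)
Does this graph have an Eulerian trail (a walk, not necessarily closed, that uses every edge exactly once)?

Degrees: A:2, B:4, C:4, D:4, E:6, F:2, G:2, H:4, I:4, J:2, K:2, L:4, M:2, N:2, O:2
Odd-degree vertices: none (0 total).
The non-isolated vertices are connected and exactly 0 have odd degree, so an Eulerian trail exists.

Yes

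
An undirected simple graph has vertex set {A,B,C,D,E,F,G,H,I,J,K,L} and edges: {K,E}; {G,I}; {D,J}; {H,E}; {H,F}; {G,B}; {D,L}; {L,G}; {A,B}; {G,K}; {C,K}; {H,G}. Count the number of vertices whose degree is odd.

Degrees: A:1, B:2, C:1, D:2, E:2, F:1, G:5, H:3, I:1, J:1, K:3, L:2
Odd-degree vertices: A, C, F, G, H, I, J, K.

8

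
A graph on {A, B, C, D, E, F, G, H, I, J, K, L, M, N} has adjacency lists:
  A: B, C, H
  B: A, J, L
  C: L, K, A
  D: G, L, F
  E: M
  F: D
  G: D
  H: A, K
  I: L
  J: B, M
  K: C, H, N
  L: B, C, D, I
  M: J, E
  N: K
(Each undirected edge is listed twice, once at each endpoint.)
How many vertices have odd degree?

10

Degrees: A:3, B:3, C:3, D:3, E:1, F:1, G:1, H:2, I:1, J:2, K:3, L:4, M:2, N:1
Odd-degree vertices: A, B, C, D, E, F, G, I, K, N.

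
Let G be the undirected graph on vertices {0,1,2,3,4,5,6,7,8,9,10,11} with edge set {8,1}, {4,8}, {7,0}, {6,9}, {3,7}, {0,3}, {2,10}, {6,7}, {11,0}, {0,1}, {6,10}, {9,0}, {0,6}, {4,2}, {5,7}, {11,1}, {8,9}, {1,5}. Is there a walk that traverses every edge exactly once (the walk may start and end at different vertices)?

Degrees: 0:6, 1:4, 2:2, 3:2, 4:2, 5:2, 6:4, 7:4, 8:3, 9:3, 10:2, 11:2
Odd-degree vertices: 8, 9 (2 total).
With 2 odd-degree vertices and all edges in one connected piece, an Eulerian trail exists (from 8 to 9).

Yes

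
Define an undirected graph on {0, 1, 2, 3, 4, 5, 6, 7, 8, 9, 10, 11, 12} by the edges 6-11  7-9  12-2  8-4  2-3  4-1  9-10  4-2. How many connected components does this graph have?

Component: {0}
Component: {5}
Component: {6, 11}
Component: {7, 9, 10}
Component: {1, 2, 3, 4, 8, 12}

5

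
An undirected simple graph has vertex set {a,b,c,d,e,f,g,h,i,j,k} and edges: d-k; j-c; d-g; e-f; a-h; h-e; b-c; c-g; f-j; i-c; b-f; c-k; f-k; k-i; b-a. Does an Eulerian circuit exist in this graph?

No

Degrees: a:2, b:3, c:5, d:2, e:2, f:4, g:2, h:2, i:2, j:2, k:4
b, c have odd degree; an Eulerian circuit needs every degree to be even, so none exists.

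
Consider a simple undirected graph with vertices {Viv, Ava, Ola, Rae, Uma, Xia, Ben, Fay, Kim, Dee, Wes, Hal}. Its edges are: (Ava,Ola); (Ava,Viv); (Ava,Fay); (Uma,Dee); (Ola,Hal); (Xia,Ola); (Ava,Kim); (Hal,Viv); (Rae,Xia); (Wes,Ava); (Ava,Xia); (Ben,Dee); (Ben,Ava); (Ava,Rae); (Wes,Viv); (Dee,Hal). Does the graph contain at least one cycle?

|V| = 12, |E| = 16, number of components = 1.
Since 16 > 12 - 1, a cycle must exist; for instance Viv-Ava-Ben-Dee-Hal-Viv.

Yes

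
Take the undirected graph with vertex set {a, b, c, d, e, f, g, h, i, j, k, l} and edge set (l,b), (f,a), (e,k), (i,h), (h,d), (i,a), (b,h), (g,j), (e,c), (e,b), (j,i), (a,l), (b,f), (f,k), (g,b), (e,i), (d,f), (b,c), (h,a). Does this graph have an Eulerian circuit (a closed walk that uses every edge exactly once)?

Degrees: a:4, b:6, c:2, d:2, e:4, f:4, g:2, h:4, i:4, j:2, k:2, l:2
Every vertex has even degree and the edges form a single connected piece, so an Eulerian circuit exists.

Yes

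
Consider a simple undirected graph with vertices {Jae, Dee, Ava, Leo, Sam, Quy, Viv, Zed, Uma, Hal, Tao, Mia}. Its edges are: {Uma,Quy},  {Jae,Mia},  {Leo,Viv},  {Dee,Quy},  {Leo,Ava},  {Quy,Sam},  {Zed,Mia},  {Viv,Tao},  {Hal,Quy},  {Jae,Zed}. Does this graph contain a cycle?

|V| = 12, |E| = 10, number of components = 3.
Since 10 > 12 - 3, a cycle must exist; for instance Jae-Zed-Mia-Jae.

Yes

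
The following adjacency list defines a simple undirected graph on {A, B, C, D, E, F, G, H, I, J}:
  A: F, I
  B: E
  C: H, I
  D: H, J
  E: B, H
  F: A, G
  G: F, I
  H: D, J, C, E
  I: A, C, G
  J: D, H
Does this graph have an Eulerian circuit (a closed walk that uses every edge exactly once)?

Degrees: A:2, B:1, C:2, D:2, E:2, F:2, G:2, H:4, I:3, J:2
B, I have odd degree; an Eulerian circuit needs every degree to be even, so none exists.

No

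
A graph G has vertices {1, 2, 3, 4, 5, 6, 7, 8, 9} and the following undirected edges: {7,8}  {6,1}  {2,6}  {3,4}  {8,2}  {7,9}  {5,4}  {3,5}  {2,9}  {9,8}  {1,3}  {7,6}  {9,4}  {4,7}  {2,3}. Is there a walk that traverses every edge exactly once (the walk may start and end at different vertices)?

Degrees: 1:2, 2:4, 3:4, 4:4, 5:2, 6:3, 7:4, 8:3, 9:4
Odd-degree vertices: 6, 8 (2 total).
The non-isolated vertices are connected and exactly 2 have odd degree, so an Eulerian trail exists (from 6 to 8).

Yes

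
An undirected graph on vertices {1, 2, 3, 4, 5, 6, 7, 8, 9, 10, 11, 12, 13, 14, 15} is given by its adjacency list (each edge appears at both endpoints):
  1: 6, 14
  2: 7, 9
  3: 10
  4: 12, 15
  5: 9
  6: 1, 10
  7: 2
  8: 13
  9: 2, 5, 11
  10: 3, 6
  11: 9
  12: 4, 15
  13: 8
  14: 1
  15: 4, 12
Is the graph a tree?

No

|V| = 15, |E| = 12.
It splits into 4 components, so it cannot be a tree.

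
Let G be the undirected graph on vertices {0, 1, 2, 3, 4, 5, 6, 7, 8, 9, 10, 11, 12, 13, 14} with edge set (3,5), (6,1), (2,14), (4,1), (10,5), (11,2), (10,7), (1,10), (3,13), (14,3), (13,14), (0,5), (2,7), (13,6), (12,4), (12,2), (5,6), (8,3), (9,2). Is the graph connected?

A breadth-first search from 0 visits 0, 5, 10, 3, 6, 7, 1, 14, 13, 8, 2, 4, 12, 11, 9 — all 15 vertices — so the graph is connected.

Yes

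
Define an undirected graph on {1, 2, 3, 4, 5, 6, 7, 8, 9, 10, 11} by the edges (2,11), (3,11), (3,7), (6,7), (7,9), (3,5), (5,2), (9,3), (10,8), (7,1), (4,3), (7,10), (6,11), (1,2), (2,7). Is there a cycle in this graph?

|V| = 11, |E| = 15, number of components = 1.
Since 15 > 11 - 1, a cycle must exist; for instance 7-3-9-7.

Yes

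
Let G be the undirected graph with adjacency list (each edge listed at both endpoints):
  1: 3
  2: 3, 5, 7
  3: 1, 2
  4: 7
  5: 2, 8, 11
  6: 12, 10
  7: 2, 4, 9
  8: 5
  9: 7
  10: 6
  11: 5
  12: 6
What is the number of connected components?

2

Component: {6, 10, 12}
Component: {1, 2, 3, 4, 5, 7, 8, 9, 11}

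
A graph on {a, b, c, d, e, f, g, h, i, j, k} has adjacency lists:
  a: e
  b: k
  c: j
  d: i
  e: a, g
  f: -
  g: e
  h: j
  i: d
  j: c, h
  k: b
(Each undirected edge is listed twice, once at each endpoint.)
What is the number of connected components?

Component: {f}
Component: {b, k}
Component: {d, i}
Component: {a, e, g}
Component: {c, h, j}

5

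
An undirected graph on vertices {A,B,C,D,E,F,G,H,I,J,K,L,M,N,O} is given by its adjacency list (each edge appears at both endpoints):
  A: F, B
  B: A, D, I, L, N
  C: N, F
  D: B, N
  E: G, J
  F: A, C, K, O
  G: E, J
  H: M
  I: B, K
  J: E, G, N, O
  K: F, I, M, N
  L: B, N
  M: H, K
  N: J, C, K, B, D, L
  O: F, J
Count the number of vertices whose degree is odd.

Degrees: A:2, B:5, C:2, D:2, E:2, F:4, G:2, H:1, I:2, J:4, K:4, L:2, M:2, N:6, O:2
Odd-degree vertices: B, H.

2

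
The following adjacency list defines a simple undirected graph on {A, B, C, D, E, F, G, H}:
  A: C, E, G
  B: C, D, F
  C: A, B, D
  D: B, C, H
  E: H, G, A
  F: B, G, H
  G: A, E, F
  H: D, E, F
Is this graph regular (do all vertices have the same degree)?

Yes

Degrees: A:3, B:3, C:3, D:3, E:3, F:3, G:3, H:3
Every vertex has degree 3, so the graph is 3-regular.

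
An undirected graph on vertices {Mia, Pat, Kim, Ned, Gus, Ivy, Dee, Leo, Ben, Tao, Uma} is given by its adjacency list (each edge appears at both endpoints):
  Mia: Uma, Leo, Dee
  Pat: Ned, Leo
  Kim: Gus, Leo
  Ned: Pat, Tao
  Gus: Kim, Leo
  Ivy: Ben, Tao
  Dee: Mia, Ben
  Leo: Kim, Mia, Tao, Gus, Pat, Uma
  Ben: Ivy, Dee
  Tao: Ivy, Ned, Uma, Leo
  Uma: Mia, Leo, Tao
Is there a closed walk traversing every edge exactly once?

No

Degrees: Mia:3, Pat:2, Kim:2, Ned:2, Gus:2, Ivy:2, Dee:2, Leo:6, Ben:2, Tao:4, Uma:3
Vertices with odd degree: Mia, Uma. An Eulerian circuit requires all degrees even.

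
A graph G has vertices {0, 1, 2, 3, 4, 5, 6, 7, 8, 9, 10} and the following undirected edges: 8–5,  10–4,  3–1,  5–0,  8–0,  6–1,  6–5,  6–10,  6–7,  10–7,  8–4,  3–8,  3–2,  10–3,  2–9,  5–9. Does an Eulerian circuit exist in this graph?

Degrees: 0:2, 1:2, 2:2, 3:4, 4:2, 5:4, 6:4, 7:2, 8:4, 9:2, 10:4
All degrees are even and the non-isolated vertices are connected — an Eulerian circuit exists.

Yes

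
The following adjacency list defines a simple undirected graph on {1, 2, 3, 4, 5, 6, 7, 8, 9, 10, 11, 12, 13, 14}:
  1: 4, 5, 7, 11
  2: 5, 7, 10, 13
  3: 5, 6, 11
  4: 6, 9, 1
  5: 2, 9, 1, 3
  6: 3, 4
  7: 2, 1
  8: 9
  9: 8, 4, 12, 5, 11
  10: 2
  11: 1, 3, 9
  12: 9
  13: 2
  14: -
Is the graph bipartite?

No

The cycle 5-3-6-4-1-5 has length 5, which is odd, so the graph is not bipartite.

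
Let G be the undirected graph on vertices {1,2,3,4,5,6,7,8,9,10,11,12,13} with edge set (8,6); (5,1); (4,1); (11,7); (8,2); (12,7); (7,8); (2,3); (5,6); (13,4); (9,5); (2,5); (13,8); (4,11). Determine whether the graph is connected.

No

Component: {10}
Component: {1, 2, 3, 4, 5, 6, 7, 8, 9, 11, 12, 13}
No edge joins these 2 groups, so the graph is disconnected.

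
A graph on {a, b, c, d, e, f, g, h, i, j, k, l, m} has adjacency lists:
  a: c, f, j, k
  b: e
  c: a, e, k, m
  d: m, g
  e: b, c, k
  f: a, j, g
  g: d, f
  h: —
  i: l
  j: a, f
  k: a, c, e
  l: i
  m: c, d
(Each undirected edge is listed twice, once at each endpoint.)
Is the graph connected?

Component: {h}
Component: {i, l}
Component: {a, b, c, d, e, f, g, j, k, m}
There are 3 separate components, so the graph is not connected.

No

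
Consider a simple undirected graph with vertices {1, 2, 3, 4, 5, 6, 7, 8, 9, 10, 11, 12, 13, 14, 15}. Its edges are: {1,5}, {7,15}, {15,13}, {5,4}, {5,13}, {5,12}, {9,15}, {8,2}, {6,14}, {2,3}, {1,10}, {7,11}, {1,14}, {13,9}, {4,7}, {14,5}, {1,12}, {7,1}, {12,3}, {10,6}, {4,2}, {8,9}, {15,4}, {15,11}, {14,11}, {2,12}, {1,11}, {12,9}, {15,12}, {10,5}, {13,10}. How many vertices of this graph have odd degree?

Degrees: 1:6, 2:4, 3:2, 4:4, 5:6, 6:2, 7:4, 8:2, 9:4, 10:4, 11:4, 12:6, 13:4, 14:4, 15:6
Odd-degree vertices: none.

0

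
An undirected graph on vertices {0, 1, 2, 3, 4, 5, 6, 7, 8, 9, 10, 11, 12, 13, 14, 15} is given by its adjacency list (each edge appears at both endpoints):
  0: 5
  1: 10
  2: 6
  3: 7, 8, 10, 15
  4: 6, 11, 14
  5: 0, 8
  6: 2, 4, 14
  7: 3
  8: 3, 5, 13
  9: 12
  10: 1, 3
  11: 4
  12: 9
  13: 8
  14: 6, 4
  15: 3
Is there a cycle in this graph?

Yes

|V| = 16, |E| = 14, number of components = 3.
Since 14 > 16 - 3, a cycle must exist; for instance 6-14-4-6.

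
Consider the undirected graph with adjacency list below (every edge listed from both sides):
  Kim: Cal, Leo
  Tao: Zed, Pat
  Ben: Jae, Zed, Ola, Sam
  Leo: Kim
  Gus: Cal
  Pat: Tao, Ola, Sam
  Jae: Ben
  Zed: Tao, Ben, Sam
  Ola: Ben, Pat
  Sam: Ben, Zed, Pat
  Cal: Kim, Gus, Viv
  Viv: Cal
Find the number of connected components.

2

Component: {Kim, Leo, Gus, Cal, Viv}
Component: {Tao, Ben, Pat, Jae, Zed, Ola, Sam}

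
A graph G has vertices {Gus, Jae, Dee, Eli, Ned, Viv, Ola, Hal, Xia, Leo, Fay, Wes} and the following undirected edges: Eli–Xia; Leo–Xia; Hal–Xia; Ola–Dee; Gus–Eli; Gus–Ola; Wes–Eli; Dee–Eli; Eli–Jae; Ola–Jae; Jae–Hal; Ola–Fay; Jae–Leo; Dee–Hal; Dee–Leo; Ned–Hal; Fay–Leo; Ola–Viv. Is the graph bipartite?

Color {Eli, Ola, Hal, Leo} black and {Gus, Jae, Dee, Ned, Viv, Xia, Fay, Wes} white. No edge joins two same-colored vertices, so the graph is bipartite.

Yes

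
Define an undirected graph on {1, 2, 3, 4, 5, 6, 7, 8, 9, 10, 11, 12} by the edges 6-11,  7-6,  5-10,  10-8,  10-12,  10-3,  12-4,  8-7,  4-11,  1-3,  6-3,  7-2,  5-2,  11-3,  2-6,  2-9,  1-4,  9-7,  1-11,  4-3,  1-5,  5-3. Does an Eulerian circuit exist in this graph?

Yes

Degrees: 1:4, 2:4, 3:6, 4:4, 5:4, 6:4, 7:4, 8:2, 9:2, 10:4, 11:4, 12:2
Every vertex has even degree and the edges form a single connected piece, so an Eulerian circuit exists.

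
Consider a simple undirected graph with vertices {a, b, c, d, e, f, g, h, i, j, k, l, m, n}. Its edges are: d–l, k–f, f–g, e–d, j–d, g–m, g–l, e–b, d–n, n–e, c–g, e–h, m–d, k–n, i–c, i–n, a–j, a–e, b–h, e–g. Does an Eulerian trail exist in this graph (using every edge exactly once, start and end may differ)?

Degrees: a:2, b:2, c:2, d:5, e:6, f:2, g:5, h:2, i:2, j:2, k:2, l:2, m:2, n:4
Odd-degree vertices: d, g (2 total).
The non-isolated vertices are connected and exactly 2 have odd degree, so an Eulerian trail exists (from d to g).

Yes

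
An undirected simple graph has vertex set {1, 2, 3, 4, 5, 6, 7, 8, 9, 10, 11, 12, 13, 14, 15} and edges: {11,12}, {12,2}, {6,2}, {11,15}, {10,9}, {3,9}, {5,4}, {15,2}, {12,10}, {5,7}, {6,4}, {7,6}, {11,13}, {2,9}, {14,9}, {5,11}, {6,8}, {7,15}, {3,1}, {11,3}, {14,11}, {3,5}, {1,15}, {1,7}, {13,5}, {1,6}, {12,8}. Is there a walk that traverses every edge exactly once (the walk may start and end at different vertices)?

Degrees: 1:4, 2:4, 3:4, 4:2, 5:5, 6:5, 7:4, 8:2, 9:4, 10:2, 11:6, 12:4, 13:2, 14:2, 15:4
Odd-degree vertices: 5, 6 (2 total).
With 2 odd-degree vertices and all edges in one connected piece, an Eulerian trail exists (from 5 to 6).

Yes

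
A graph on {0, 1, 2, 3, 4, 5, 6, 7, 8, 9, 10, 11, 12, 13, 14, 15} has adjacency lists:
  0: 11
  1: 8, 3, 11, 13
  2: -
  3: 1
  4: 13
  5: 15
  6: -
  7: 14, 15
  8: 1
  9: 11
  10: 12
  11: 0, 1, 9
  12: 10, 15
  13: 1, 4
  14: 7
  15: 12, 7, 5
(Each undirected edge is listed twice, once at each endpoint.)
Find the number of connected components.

4

Component: {2}
Component: {6}
Component: {5, 7, 10, 12, 14, 15}
Component: {0, 1, 3, 4, 8, 9, 11, 13}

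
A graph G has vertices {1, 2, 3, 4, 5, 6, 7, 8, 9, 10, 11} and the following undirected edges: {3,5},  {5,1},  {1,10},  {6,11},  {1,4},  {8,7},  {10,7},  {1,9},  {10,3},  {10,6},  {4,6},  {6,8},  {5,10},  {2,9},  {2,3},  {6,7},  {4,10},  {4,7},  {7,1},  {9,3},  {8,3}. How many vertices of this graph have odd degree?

8

Degrees: 1:5, 2:2, 3:5, 4:4, 5:3, 6:5, 7:5, 8:3, 9:3, 10:6, 11:1
Odd-degree vertices: 1, 3, 5, 6, 7, 8, 9, 11.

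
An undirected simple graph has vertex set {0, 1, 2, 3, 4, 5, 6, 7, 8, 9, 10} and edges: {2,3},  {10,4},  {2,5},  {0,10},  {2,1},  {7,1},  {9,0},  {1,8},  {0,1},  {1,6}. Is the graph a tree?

Yes

|V| = 11, |E| = 10.
It is connected with exactly 10 edges, hence acyclic — it is a tree.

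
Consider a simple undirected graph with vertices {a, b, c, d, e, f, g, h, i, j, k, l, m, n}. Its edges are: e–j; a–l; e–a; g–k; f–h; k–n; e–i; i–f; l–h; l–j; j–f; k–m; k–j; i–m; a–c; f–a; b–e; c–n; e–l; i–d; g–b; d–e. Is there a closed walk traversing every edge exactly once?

Degrees: a:4, b:2, c:2, d:2, e:6, f:4, g:2, h:2, i:4, j:4, k:4, l:4, m:2, n:2
Every vertex has even degree and the edges form a single connected piece, so an Eulerian circuit exists.

Yes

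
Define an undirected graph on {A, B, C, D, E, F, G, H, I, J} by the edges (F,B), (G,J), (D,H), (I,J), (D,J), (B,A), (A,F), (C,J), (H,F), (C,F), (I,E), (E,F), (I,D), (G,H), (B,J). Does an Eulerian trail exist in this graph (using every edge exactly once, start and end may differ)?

No

Degrees: A:2, B:3, C:2, D:3, E:2, F:5, G:2, H:3, I:3, J:5
Odd-degree vertices: B, D, F, H, I, J (6 total).
An Eulerian trail requires 0 or 2 odd-degree vertices; here there are 6.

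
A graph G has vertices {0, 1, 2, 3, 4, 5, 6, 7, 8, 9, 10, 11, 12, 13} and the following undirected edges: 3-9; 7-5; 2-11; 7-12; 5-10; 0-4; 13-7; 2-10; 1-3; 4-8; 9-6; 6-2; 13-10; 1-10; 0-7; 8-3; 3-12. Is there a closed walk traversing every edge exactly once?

Degrees: 0:2, 1:2, 2:3, 3:4, 4:2, 5:2, 6:2, 7:4, 8:2, 9:2, 10:4, 11:1, 12:2, 13:2
Vertices with odd degree: 2, 11. An Eulerian circuit requires all degrees even.

No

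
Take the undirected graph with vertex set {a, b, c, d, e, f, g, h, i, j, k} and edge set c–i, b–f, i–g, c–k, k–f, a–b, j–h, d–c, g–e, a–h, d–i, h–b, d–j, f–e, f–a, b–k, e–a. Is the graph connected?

A breadth-first search from a visits a, f, e, h, b, k, g, j, c, i, d — all 11 vertices — so the graph is connected.

Yes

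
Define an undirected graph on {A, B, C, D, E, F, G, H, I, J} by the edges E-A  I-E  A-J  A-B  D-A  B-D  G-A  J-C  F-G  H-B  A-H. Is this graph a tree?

No

|V| = 10, |E| = 11.
Connected but with 11 > 9 edges, so it has a cycle and is not a tree.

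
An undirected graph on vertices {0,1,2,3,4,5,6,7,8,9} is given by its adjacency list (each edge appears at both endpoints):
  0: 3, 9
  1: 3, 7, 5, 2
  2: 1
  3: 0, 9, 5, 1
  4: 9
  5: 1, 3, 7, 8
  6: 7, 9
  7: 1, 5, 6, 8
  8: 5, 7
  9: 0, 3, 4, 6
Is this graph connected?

Yes

A breadth-first search from 0 visits 0, 9, 3, 4, 6, 5, 1, 7, 8, 2 — all 10 vertices — so the graph is connected.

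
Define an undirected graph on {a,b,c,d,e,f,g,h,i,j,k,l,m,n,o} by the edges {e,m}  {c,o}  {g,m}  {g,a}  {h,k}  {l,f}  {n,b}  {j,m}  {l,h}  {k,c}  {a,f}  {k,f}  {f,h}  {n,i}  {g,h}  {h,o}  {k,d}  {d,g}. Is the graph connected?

Component: {b, i, n}
Component: {a, c, d, e, f, g, h, j, k, l, m, o}
There are 2 separate components, so the graph is not connected.

No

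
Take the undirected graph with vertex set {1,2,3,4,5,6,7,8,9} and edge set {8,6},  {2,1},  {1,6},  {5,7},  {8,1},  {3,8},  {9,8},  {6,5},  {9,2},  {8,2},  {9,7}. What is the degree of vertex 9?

3

Neighbors of 9: 2, 7, 8.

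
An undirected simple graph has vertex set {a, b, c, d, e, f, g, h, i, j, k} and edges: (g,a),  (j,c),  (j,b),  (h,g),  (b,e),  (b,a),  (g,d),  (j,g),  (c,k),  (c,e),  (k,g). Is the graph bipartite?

Color {b, c, f, g, i} black and {a, d, e, h, j, k} white. No edge joins two same-colored vertices, so the graph is bipartite.

Yes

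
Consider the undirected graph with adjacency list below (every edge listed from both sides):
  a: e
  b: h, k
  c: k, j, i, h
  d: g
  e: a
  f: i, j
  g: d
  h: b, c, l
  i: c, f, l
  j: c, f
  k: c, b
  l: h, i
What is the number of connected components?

Component: {a, e}
Component: {d, g}
Component: {b, c, f, h, i, j, k, l}

3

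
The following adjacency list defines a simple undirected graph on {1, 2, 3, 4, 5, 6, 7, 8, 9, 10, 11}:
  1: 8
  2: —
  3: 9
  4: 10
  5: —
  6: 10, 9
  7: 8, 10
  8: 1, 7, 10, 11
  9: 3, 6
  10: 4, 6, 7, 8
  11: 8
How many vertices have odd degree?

Degrees: 1:1, 2:0, 3:1, 4:1, 5:0, 6:2, 7:2, 8:4, 9:2, 10:4, 11:1
Odd-degree vertices: 1, 3, 4, 11.

4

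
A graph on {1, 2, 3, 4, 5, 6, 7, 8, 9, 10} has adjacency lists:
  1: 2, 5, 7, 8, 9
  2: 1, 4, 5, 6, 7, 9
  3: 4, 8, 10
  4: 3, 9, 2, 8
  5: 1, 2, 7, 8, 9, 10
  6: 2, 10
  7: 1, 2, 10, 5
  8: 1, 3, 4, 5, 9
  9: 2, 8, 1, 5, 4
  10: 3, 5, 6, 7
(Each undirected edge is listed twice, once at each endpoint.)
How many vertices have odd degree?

Degrees: 1:5, 2:6, 3:3, 4:4, 5:6, 6:2, 7:4, 8:5, 9:5, 10:4
Odd-degree vertices: 1, 3, 8, 9.

4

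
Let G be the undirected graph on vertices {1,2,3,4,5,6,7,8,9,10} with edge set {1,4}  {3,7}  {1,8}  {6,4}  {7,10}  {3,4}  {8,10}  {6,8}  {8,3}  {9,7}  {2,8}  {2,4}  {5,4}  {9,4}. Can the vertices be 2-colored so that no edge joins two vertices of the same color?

Color {4, 7, 8} black and {1, 2, 3, 5, 6, 9, 10} white. No edge joins two same-colored vertices, so the graph is bipartite.

Yes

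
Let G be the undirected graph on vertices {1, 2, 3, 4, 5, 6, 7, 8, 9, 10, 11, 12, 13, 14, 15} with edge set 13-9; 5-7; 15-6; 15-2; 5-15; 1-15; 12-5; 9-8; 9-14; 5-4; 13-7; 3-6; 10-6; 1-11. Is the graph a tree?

|V| = 15, |E| = 14.
Connected and |E| = |V| - 1, which characterizes a tree.

Yes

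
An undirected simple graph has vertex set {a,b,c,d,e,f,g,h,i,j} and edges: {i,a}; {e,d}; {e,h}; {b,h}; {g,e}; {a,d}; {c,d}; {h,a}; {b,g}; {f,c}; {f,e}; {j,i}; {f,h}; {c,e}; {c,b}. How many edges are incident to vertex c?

Neighbors of c: b, d, e, f.

4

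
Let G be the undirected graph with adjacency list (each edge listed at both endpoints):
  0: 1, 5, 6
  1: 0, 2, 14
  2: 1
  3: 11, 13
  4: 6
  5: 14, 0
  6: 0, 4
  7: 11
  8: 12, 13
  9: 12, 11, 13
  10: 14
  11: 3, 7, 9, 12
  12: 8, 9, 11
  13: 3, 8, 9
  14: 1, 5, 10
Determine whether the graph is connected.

No

Component: {3, 7, 8, 9, 11, 12, 13}
Component: {0, 1, 2, 4, 5, 6, 10, 14}
No edge joins these 2 groups, so the graph is disconnected.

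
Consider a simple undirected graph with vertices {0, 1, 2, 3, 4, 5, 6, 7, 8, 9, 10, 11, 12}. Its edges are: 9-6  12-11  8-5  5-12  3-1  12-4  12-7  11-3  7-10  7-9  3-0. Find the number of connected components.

Component: {2}
Component: {0, 1, 3, 4, 5, 6, 7, 8, 9, 10, 11, 12}

2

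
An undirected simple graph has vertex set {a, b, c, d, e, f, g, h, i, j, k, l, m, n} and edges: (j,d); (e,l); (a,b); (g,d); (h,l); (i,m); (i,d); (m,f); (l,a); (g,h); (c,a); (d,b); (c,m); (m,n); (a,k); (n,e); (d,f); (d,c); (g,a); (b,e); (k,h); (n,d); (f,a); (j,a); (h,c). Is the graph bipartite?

Yes

Partition the vertices as {b, c, f, g, i, j, k, l, n} vs {a, d, e, h, m}. Each listed edge has one endpoint in each part, so the graph is bipartite.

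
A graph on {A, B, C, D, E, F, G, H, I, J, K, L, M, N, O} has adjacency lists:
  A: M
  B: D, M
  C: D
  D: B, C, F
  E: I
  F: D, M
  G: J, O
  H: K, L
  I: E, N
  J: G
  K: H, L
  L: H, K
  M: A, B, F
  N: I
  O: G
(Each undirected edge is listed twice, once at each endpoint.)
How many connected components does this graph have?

4

Component: {E, I, N}
Component: {G, J, O}
Component: {H, K, L}
Component: {A, B, C, D, F, M}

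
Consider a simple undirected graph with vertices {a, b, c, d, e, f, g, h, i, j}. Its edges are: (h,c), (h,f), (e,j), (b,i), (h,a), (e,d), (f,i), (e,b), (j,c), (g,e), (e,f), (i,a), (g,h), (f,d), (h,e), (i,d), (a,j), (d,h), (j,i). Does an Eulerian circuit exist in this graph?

No

Degrees: a:3, b:2, c:2, d:4, e:6, f:4, g:2, h:6, i:5, j:4
Vertices with odd degree: a, i. An Eulerian circuit requires all degrees even.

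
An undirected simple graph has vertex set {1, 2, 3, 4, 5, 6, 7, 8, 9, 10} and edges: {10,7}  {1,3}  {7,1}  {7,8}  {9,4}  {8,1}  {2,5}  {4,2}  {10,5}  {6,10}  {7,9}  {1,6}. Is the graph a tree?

No

The graph has 10 vertices and 12 edges.
Connected but with 12 > 9 edges, so it has a cycle and is not a tree.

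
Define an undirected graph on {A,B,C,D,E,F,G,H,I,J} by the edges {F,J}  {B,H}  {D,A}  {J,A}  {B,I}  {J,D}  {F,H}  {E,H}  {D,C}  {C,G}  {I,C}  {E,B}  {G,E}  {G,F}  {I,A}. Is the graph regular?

Degrees: A:3, B:3, C:3, D:3, E:3, F:3, G:3, H:3, I:3, J:3
All degrees equal 3; the graph is regular.

Yes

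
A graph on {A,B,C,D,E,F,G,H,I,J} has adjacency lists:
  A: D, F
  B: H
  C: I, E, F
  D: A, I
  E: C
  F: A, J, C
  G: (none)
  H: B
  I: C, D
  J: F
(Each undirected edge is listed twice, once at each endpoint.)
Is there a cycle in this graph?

Yes

The graph has 10 vertices, 8 edges, and 3 connected components.
Since 8 > 10 - 3, a cycle must exist; for instance A-F-C-I-D-A.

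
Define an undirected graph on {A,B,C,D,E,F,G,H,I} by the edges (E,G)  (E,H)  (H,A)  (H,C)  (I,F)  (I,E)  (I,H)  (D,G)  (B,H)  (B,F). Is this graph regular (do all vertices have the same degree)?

No

Degrees: A:1, B:2, C:1, D:1, E:3, F:2, G:2, H:5, I:3
Vertex A has degree 1 while H has degree 5, so the graph is not regular.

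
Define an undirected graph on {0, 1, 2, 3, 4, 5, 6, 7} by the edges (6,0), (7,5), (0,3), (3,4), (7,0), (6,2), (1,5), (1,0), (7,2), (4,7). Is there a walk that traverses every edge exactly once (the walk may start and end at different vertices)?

Yes

Degrees: 0:4, 1:2, 2:2, 3:2, 4:2, 5:2, 6:2, 7:4
Odd-degree vertices: none (0 total).
The non-isolated vertices are connected and exactly 0 have odd degree, so an Eulerian trail exists.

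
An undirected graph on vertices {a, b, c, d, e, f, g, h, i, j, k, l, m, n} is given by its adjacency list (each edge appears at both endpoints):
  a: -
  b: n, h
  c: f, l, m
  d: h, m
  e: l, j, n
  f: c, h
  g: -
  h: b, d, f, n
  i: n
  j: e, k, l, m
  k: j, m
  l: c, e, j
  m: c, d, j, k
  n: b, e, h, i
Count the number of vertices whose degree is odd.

Degrees: a:0, b:2, c:3, d:2, e:3, f:2, g:0, h:4, i:1, j:4, k:2, l:3, m:4, n:4
Odd-degree vertices: c, e, i, l.

4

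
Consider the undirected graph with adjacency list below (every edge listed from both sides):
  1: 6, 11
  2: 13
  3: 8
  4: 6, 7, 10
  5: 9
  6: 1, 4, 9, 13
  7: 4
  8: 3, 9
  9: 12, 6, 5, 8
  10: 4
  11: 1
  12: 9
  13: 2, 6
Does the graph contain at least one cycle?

|V| = 13, |E| = 12, number of components = 1.
Since 12 = 13 - 1, the graph is a forest and contains no cycle.

No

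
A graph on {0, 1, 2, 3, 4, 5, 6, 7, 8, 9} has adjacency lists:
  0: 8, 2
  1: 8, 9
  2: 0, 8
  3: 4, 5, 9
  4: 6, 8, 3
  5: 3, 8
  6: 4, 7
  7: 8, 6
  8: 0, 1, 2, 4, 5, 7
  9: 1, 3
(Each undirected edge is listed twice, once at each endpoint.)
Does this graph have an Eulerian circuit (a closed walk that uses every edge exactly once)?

No

Degrees: 0:2, 1:2, 2:2, 3:3, 4:3, 5:2, 6:2, 7:2, 8:6, 9:2
3, 4 have odd degree; an Eulerian circuit needs every degree to be even, so none exists.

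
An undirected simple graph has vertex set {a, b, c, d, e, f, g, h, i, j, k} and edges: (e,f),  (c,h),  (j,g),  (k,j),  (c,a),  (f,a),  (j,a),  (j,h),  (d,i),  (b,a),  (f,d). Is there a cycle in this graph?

Yes

|V| = 11, |E| = 11, number of components = 1.
Since 11 > 11 - 1, a cycle must exist; for instance a-j-h-c-a.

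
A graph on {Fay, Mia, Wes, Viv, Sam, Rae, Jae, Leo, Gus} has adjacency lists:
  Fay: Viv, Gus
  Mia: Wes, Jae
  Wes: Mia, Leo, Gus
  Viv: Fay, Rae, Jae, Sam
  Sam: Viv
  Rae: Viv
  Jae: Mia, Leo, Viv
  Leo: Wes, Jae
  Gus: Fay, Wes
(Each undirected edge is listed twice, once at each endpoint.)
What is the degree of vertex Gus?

2

Neighbors of Gus: Fay, Wes.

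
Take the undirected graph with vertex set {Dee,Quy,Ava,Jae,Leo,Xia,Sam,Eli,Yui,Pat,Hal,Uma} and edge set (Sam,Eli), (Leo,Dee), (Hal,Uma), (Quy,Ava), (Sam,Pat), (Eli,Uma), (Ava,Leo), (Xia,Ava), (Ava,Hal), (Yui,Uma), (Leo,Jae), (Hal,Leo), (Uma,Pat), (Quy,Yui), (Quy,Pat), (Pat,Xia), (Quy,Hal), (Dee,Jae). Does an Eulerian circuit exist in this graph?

Degrees: Dee:2, Quy:4, Ava:4, Jae:2, Leo:4, Xia:2, Sam:2, Eli:2, Yui:2, Pat:4, Hal:4, Uma:4
All degrees are even and the non-isolated vertices are connected — an Eulerian circuit exists.

Yes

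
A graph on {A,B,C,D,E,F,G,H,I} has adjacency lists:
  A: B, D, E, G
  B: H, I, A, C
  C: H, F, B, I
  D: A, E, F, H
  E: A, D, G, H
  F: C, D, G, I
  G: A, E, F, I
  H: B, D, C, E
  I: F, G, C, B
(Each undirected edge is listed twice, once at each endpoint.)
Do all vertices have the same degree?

Degrees: A:4, B:4, C:4, D:4, E:4, F:4, G:4, H:4, I:4
All degrees equal 4; the graph is regular.

Yes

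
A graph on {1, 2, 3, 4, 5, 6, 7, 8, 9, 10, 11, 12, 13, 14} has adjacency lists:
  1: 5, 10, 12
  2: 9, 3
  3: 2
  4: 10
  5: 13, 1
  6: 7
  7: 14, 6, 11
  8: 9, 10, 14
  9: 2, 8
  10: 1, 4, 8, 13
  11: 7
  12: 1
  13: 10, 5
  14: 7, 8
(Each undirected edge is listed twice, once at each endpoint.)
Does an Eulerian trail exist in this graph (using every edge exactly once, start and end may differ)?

Degrees: 1:3, 2:2, 3:1, 4:1, 5:2, 6:1, 7:3, 8:3, 9:2, 10:4, 11:1, 12:1, 13:2, 14:2
Odd-degree vertices: 1, 3, 4, 6, 7, 8, 11, 12 (8 total).
With 8 odd-degree vertices (more than two), no single trail can use every edge.

No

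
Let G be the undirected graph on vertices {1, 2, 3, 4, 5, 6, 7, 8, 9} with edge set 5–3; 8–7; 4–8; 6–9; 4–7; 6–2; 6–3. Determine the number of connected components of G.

3

Component: {1}
Component: {4, 7, 8}
Component: {2, 3, 5, 6, 9}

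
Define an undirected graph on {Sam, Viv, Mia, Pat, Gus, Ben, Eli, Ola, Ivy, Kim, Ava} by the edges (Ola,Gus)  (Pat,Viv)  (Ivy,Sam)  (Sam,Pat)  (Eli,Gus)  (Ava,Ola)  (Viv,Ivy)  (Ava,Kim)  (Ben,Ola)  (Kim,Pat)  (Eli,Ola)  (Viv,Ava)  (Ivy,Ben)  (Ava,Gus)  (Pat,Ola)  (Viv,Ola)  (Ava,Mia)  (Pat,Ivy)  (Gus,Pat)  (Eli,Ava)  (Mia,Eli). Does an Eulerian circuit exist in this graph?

Degrees: Sam:2, Viv:4, Mia:2, Pat:6, Gus:4, Ben:2, Eli:4, Ola:6, Ivy:4, Kim:2, Ava:6
All degrees are even and the non-isolated vertices are connected — an Eulerian circuit exists.

Yes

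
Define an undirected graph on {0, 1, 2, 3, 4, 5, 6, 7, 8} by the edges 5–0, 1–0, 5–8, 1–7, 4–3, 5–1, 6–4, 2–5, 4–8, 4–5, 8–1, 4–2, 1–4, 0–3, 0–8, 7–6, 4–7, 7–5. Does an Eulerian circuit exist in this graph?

No

Degrees: 0:4, 1:5, 2:2, 3:2, 4:7, 5:6, 6:2, 7:4, 8:4
1, 4 have odd degree; an Eulerian circuit needs every degree to be even, so none exists.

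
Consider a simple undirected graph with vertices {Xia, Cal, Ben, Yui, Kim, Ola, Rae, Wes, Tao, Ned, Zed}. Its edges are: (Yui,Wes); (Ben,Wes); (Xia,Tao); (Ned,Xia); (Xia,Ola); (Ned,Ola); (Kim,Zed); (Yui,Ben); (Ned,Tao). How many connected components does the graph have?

Component: {Cal}
Component: {Rae}
Component: {Kim, Zed}
Component: {Ben, Yui, Wes}
Component: {Xia, Ola, Tao, Ned}

5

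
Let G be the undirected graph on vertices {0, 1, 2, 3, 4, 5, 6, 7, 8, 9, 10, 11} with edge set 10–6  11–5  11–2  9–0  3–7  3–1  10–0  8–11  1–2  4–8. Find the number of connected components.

2

Component: {0, 6, 9, 10}
Component: {1, 2, 3, 4, 5, 7, 8, 11}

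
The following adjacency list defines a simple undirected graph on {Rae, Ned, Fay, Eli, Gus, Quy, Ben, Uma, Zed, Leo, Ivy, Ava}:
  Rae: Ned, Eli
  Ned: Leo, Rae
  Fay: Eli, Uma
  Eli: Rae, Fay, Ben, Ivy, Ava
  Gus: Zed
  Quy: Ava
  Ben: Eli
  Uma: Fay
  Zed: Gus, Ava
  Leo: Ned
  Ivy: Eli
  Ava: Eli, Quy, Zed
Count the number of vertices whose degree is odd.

Degrees: Rae:2, Ned:2, Fay:2, Eli:5, Gus:1, Quy:1, Ben:1, Uma:1, Zed:2, Leo:1, Ivy:1, Ava:3
Odd-degree vertices: Eli, Gus, Quy, Ben, Uma, Leo, Ivy, Ava.

8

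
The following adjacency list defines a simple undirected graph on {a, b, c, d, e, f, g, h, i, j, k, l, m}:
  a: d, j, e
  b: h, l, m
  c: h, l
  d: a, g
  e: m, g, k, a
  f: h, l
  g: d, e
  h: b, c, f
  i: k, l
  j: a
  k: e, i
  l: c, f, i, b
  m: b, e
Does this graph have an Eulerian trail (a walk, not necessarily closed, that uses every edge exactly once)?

Degrees: a:3, b:3, c:2, d:2, e:4, f:2, g:2, h:3, i:2, j:1, k:2, l:4, m:2
Odd-degree vertices: a, b, h, j (4 total).
With 4 odd-degree vertices (more than two), no single trail can use every edge.

No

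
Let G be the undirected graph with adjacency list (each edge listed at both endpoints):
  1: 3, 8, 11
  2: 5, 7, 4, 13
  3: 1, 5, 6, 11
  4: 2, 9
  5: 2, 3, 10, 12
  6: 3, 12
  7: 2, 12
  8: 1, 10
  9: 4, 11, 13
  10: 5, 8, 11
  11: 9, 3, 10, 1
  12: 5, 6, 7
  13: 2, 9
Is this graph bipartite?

No

11-1-3-11 is an odd cycle (length 3), and a bipartite graph can contain only even cycles.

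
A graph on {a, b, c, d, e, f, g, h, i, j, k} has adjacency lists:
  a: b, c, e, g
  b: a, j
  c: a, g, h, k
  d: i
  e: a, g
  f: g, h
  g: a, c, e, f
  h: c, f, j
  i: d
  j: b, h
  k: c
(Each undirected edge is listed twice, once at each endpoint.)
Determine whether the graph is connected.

No

Component: {d, i}
Component: {a, b, c, e, f, g, h, j, k}
There are 2 separate components, so the graph is not connected.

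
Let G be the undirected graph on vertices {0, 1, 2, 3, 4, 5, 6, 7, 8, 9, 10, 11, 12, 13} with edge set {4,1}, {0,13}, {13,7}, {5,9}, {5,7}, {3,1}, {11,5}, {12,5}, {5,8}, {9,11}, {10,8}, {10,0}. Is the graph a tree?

No

The graph has 14 vertices and 12 edges.
It splits into 4 components, so it cannot be a tree.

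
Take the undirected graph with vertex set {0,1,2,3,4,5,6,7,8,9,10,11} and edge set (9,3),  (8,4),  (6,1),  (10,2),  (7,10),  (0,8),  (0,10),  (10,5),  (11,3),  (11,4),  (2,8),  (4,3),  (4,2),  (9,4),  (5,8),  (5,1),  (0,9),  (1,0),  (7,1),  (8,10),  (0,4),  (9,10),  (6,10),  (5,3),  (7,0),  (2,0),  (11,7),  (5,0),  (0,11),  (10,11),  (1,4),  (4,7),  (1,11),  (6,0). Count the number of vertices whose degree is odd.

Degrees: 0:10, 1:6, 2:4, 3:4, 4:8, 5:5, 6:3, 7:5, 8:5, 9:4, 10:8, 11:6
Odd-degree vertices: 5, 6, 7, 8.

4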